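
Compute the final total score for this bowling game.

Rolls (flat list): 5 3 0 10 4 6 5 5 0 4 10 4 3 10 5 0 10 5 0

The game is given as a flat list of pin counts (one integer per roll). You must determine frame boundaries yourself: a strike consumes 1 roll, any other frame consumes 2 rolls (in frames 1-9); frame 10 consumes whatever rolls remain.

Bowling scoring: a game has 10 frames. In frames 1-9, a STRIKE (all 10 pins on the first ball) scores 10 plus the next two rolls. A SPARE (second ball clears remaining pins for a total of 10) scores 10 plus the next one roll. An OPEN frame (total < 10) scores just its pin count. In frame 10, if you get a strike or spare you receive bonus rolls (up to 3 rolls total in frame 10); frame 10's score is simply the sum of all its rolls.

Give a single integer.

Answer: 110

Derivation:
Frame 1: OPEN (5+3=8). Cumulative: 8
Frame 2: SPARE (0+10=10). 10 + next roll (4) = 14. Cumulative: 22
Frame 3: SPARE (4+6=10). 10 + next roll (5) = 15. Cumulative: 37
Frame 4: SPARE (5+5=10). 10 + next roll (0) = 10. Cumulative: 47
Frame 5: OPEN (0+4=4). Cumulative: 51
Frame 6: STRIKE. 10 + next two rolls (4+3) = 17. Cumulative: 68
Frame 7: OPEN (4+3=7). Cumulative: 75
Frame 8: STRIKE. 10 + next two rolls (5+0) = 15. Cumulative: 90
Frame 9: OPEN (5+0=5). Cumulative: 95
Frame 10: STRIKE. Sum of all frame-10 rolls (10+5+0) = 15. Cumulative: 110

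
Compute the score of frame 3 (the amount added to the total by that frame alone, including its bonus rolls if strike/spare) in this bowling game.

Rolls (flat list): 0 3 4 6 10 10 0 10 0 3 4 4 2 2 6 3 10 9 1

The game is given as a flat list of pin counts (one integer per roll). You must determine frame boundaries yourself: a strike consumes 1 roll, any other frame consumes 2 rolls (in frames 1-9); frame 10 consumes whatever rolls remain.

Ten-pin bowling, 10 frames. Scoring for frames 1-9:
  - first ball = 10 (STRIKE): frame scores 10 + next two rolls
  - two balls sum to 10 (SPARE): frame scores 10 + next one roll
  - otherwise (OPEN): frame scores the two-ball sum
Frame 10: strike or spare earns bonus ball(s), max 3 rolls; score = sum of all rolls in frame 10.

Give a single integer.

Frame 1: OPEN (0+3=3). Cumulative: 3
Frame 2: SPARE (4+6=10). 10 + next roll (10) = 20. Cumulative: 23
Frame 3: STRIKE. 10 + next two rolls (10+0) = 20. Cumulative: 43
Frame 4: STRIKE. 10 + next two rolls (0+10) = 20. Cumulative: 63
Frame 5: SPARE (0+10=10). 10 + next roll (0) = 10. Cumulative: 73

Answer: 20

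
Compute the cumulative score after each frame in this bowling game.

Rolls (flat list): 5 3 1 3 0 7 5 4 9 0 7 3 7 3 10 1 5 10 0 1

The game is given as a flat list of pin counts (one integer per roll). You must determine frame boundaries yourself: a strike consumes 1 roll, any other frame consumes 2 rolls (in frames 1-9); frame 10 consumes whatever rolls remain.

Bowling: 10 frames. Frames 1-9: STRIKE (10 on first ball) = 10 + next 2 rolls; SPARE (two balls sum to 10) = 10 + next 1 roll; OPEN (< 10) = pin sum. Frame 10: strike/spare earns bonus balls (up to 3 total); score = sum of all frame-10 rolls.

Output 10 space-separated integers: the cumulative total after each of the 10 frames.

Answer: 8 12 19 28 37 54 74 90 96 107

Derivation:
Frame 1: OPEN (5+3=8). Cumulative: 8
Frame 2: OPEN (1+3=4). Cumulative: 12
Frame 3: OPEN (0+7=7). Cumulative: 19
Frame 4: OPEN (5+4=9). Cumulative: 28
Frame 5: OPEN (9+0=9). Cumulative: 37
Frame 6: SPARE (7+3=10). 10 + next roll (7) = 17. Cumulative: 54
Frame 7: SPARE (7+3=10). 10 + next roll (10) = 20. Cumulative: 74
Frame 8: STRIKE. 10 + next two rolls (1+5) = 16. Cumulative: 90
Frame 9: OPEN (1+5=6). Cumulative: 96
Frame 10: STRIKE. Sum of all frame-10 rolls (10+0+1) = 11. Cumulative: 107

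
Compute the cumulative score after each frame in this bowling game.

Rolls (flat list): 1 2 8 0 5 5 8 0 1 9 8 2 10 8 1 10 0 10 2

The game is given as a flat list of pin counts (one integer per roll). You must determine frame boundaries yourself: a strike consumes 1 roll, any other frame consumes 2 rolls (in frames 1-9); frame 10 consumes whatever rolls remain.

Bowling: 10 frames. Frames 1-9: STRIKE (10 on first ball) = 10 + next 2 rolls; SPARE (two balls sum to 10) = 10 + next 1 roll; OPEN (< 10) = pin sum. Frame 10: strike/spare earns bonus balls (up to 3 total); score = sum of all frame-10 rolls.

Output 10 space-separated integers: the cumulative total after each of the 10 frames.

Answer: 3 11 29 37 55 75 94 103 123 135

Derivation:
Frame 1: OPEN (1+2=3). Cumulative: 3
Frame 2: OPEN (8+0=8). Cumulative: 11
Frame 3: SPARE (5+5=10). 10 + next roll (8) = 18. Cumulative: 29
Frame 4: OPEN (8+0=8). Cumulative: 37
Frame 5: SPARE (1+9=10). 10 + next roll (8) = 18. Cumulative: 55
Frame 6: SPARE (8+2=10). 10 + next roll (10) = 20. Cumulative: 75
Frame 7: STRIKE. 10 + next two rolls (8+1) = 19. Cumulative: 94
Frame 8: OPEN (8+1=9). Cumulative: 103
Frame 9: STRIKE. 10 + next two rolls (0+10) = 20. Cumulative: 123
Frame 10: SPARE. Sum of all frame-10 rolls (0+10+2) = 12. Cumulative: 135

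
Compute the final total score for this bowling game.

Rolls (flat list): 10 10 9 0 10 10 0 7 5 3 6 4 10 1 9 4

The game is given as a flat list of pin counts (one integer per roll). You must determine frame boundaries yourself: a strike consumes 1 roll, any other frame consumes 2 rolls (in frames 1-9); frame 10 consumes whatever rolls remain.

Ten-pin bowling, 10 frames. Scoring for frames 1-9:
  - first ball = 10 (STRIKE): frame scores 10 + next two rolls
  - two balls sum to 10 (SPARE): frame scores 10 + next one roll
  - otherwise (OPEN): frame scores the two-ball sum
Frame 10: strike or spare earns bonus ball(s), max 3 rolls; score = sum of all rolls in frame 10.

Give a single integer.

Frame 1: STRIKE. 10 + next two rolls (10+9) = 29. Cumulative: 29
Frame 2: STRIKE. 10 + next two rolls (9+0) = 19. Cumulative: 48
Frame 3: OPEN (9+0=9). Cumulative: 57
Frame 4: STRIKE. 10 + next two rolls (10+0) = 20. Cumulative: 77
Frame 5: STRIKE. 10 + next two rolls (0+7) = 17. Cumulative: 94
Frame 6: OPEN (0+7=7). Cumulative: 101
Frame 7: OPEN (5+3=8). Cumulative: 109
Frame 8: SPARE (6+4=10). 10 + next roll (10) = 20. Cumulative: 129
Frame 9: STRIKE. 10 + next two rolls (1+9) = 20. Cumulative: 149
Frame 10: SPARE. Sum of all frame-10 rolls (1+9+4) = 14. Cumulative: 163

Answer: 163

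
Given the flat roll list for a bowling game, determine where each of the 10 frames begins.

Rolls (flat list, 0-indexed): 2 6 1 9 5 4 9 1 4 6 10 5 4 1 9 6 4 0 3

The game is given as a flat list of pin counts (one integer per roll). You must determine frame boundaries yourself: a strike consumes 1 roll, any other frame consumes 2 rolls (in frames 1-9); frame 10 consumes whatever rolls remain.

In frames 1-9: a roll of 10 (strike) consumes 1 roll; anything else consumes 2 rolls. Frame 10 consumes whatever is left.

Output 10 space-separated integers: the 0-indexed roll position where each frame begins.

Frame 1 starts at roll index 0: rolls=2,6 (sum=8), consumes 2 rolls
Frame 2 starts at roll index 2: rolls=1,9 (sum=10), consumes 2 rolls
Frame 3 starts at roll index 4: rolls=5,4 (sum=9), consumes 2 rolls
Frame 4 starts at roll index 6: rolls=9,1 (sum=10), consumes 2 rolls
Frame 5 starts at roll index 8: rolls=4,6 (sum=10), consumes 2 rolls
Frame 6 starts at roll index 10: roll=10 (strike), consumes 1 roll
Frame 7 starts at roll index 11: rolls=5,4 (sum=9), consumes 2 rolls
Frame 8 starts at roll index 13: rolls=1,9 (sum=10), consumes 2 rolls
Frame 9 starts at roll index 15: rolls=6,4 (sum=10), consumes 2 rolls
Frame 10 starts at roll index 17: 2 remaining rolls

Answer: 0 2 4 6 8 10 11 13 15 17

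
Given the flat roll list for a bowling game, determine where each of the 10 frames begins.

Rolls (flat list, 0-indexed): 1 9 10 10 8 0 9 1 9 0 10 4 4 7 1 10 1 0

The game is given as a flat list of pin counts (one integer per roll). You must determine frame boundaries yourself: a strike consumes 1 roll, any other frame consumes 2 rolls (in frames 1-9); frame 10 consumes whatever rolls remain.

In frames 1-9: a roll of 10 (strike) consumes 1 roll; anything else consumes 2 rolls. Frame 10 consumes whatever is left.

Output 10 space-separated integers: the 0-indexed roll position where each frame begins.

Answer: 0 2 3 4 6 8 10 11 13 15

Derivation:
Frame 1 starts at roll index 0: rolls=1,9 (sum=10), consumes 2 rolls
Frame 2 starts at roll index 2: roll=10 (strike), consumes 1 roll
Frame 3 starts at roll index 3: roll=10 (strike), consumes 1 roll
Frame 4 starts at roll index 4: rolls=8,0 (sum=8), consumes 2 rolls
Frame 5 starts at roll index 6: rolls=9,1 (sum=10), consumes 2 rolls
Frame 6 starts at roll index 8: rolls=9,0 (sum=9), consumes 2 rolls
Frame 7 starts at roll index 10: roll=10 (strike), consumes 1 roll
Frame 8 starts at roll index 11: rolls=4,4 (sum=8), consumes 2 rolls
Frame 9 starts at roll index 13: rolls=7,1 (sum=8), consumes 2 rolls
Frame 10 starts at roll index 15: 3 remaining rolls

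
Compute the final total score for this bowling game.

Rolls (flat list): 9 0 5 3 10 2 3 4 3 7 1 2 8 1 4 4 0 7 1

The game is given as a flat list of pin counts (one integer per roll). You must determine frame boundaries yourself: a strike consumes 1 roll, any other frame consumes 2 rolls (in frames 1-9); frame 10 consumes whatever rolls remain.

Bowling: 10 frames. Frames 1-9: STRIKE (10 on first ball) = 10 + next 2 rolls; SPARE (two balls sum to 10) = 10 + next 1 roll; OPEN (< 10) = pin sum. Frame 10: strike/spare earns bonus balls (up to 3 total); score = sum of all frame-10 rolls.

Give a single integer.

Frame 1: OPEN (9+0=9). Cumulative: 9
Frame 2: OPEN (5+3=8). Cumulative: 17
Frame 3: STRIKE. 10 + next two rolls (2+3) = 15. Cumulative: 32
Frame 4: OPEN (2+3=5). Cumulative: 37
Frame 5: OPEN (4+3=7). Cumulative: 44
Frame 6: OPEN (7+1=8). Cumulative: 52
Frame 7: SPARE (2+8=10). 10 + next roll (1) = 11. Cumulative: 63
Frame 8: OPEN (1+4=5). Cumulative: 68
Frame 9: OPEN (4+0=4). Cumulative: 72
Frame 10: OPEN. Sum of all frame-10 rolls (7+1) = 8. Cumulative: 80

Answer: 80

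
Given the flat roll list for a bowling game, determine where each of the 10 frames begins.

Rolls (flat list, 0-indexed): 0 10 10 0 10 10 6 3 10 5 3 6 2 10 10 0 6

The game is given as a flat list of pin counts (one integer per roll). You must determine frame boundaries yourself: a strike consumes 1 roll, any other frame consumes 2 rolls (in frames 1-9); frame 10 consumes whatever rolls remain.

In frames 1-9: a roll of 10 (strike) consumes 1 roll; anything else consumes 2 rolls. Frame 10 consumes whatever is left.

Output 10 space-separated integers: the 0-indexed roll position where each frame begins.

Frame 1 starts at roll index 0: rolls=0,10 (sum=10), consumes 2 rolls
Frame 2 starts at roll index 2: roll=10 (strike), consumes 1 roll
Frame 3 starts at roll index 3: rolls=0,10 (sum=10), consumes 2 rolls
Frame 4 starts at roll index 5: roll=10 (strike), consumes 1 roll
Frame 5 starts at roll index 6: rolls=6,3 (sum=9), consumes 2 rolls
Frame 6 starts at roll index 8: roll=10 (strike), consumes 1 roll
Frame 7 starts at roll index 9: rolls=5,3 (sum=8), consumes 2 rolls
Frame 8 starts at roll index 11: rolls=6,2 (sum=8), consumes 2 rolls
Frame 9 starts at roll index 13: roll=10 (strike), consumes 1 roll
Frame 10 starts at roll index 14: 3 remaining rolls

Answer: 0 2 3 5 6 8 9 11 13 14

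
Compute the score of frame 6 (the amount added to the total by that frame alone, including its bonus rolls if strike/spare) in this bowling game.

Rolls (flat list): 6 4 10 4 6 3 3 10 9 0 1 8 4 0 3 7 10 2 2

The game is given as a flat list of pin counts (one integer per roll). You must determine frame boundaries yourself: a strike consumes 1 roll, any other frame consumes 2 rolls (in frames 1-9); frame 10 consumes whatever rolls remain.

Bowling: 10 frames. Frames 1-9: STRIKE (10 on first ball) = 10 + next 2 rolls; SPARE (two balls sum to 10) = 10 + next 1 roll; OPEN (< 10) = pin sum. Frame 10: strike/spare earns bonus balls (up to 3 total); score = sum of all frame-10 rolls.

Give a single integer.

Answer: 9

Derivation:
Frame 1: SPARE (6+4=10). 10 + next roll (10) = 20. Cumulative: 20
Frame 2: STRIKE. 10 + next two rolls (4+6) = 20. Cumulative: 40
Frame 3: SPARE (4+6=10). 10 + next roll (3) = 13. Cumulative: 53
Frame 4: OPEN (3+3=6). Cumulative: 59
Frame 5: STRIKE. 10 + next two rolls (9+0) = 19. Cumulative: 78
Frame 6: OPEN (9+0=9). Cumulative: 87
Frame 7: OPEN (1+8=9). Cumulative: 96
Frame 8: OPEN (4+0=4). Cumulative: 100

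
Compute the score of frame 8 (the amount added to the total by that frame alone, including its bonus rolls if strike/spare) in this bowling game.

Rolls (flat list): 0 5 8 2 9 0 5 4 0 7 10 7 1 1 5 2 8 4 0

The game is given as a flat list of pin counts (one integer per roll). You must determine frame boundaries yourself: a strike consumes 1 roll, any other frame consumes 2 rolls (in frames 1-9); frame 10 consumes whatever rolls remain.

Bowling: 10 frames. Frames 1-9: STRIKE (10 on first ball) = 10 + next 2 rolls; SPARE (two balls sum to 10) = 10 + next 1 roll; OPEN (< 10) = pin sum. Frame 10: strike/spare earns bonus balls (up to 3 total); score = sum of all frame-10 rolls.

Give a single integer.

Answer: 6

Derivation:
Frame 1: OPEN (0+5=5). Cumulative: 5
Frame 2: SPARE (8+2=10). 10 + next roll (9) = 19. Cumulative: 24
Frame 3: OPEN (9+0=9). Cumulative: 33
Frame 4: OPEN (5+4=9). Cumulative: 42
Frame 5: OPEN (0+7=7). Cumulative: 49
Frame 6: STRIKE. 10 + next two rolls (7+1) = 18. Cumulative: 67
Frame 7: OPEN (7+1=8). Cumulative: 75
Frame 8: OPEN (1+5=6). Cumulative: 81
Frame 9: SPARE (2+8=10). 10 + next roll (4) = 14. Cumulative: 95
Frame 10: OPEN. Sum of all frame-10 rolls (4+0) = 4. Cumulative: 99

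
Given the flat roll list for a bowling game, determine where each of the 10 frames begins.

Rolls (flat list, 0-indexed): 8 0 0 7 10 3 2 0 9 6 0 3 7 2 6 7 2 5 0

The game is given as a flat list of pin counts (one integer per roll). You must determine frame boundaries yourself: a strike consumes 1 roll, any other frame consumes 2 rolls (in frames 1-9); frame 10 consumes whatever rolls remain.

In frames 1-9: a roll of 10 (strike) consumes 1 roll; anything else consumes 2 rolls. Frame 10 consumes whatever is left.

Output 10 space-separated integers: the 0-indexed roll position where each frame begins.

Answer: 0 2 4 5 7 9 11 13 15 17

Derivation:
Frame 1 starts at roll index 0: rolls=8,0 (sum=8), consumes 2 rolls
Frame 2 starts at roll index 2: rolls=0,7 (sum=7), consumes 2 rolls
Frame 3 starts at roll index 4: roll=10 (strike), consumes 1 roll
Frame 4 starts at roll index 5: rolls=3,2 (sum=5), consumes 2 rolls
Frame 5 starts at roll index 7: rolls=0,9 (sum=9), consumes 2 rolls
Frame 6 starts at roll index 9: rolls=6,0 (sum=6), consumes 2 rolls
Frame 7 starts at roll index 11: rolls=3,7 (sum=10), consumes 2 rolls
Frame 8 starts at roll index 13: rolls=2,6 (sum=8), consumes 2 rolls
Frame 9 starts at roll index 15: rolls=7,2 (sum=9), consumes 2 rolls
Frame 10 starts at roll index 17: 2 remaining rolls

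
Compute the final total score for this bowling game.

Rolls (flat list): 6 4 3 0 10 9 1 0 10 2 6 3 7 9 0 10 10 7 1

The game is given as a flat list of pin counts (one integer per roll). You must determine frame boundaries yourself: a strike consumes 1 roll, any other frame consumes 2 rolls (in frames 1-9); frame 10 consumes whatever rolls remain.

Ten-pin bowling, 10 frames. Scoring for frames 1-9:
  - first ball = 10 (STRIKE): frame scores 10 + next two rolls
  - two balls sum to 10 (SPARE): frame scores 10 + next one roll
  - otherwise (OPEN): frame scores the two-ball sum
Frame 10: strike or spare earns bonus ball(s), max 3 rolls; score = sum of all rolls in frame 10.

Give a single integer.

Frame 1: SPARE (6+4=10). 10 + next roll (3) = 13. Cumulative: 13
Frame 2: OPEN (3+0=3). Cumulative: 16
Frame 3: STRIKE. 10 + next two rolls (9+1) = 20. Cumulative: 36
Frame 4: SPARE (9+1=10). 10 + next roll (0) = 10. Cumulative: 46
Frame 5: SPARE (0+10=10). 10 + next roll (2) = 12. Cumulative: 58
Frame 6: OPEN (2+6=8). Cumulative: 66
Frame 7: SPARE (3+7=10). 10 + next roll (9) = 19. Cumulative: 85
Frame 8: OPEN (9+0=9). Cumulative: 94
Frame 9: STRIKE. 10 + next two rolls (10+7) = 27. Cumulative: 121
Frame 10: STRIKE. Sum of all frame-10 rolls (10+7+1) = 18. Cumulative: 139

Answer: 139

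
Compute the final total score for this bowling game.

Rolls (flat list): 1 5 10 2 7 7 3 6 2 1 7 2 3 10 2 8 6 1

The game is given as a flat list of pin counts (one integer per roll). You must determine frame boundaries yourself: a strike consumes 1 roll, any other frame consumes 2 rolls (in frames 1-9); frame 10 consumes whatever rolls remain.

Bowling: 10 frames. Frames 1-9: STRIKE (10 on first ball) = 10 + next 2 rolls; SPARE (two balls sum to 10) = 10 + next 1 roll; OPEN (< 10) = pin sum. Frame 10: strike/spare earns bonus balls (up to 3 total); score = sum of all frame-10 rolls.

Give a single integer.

Answer: 114

Derivation:
Frame 1: OPEN (1+5=6). Cumulative: 6
Frame 2: STRIKE. 10 + next two rolls (2+7) = 19. Cumulative: 25
Frame 3: OPEN (2+7=9). Cumulative: 34
Frame 4: SPARE (7+3=10). 10 + next roll (6) = 16. Cumulative: 50
Frame 5: OPEN (6+2=8). Cumulative: 58
Frame 6: OPEN (1+7=8). Cumulative: 66
Frame 7: OPEN (2+3=5). Cumulative: 71
Frame 8: STRIKE. 10 + next two rolls (2+8) = 20. Cumulative: 91
Frame 9: SPARE (2+8=10). 10 + next roll (6) = 16. Cumulative: 107
Frame 10: OPEN. Sum of all frame-10 rolls (6+1) = 7. Cumulative: 114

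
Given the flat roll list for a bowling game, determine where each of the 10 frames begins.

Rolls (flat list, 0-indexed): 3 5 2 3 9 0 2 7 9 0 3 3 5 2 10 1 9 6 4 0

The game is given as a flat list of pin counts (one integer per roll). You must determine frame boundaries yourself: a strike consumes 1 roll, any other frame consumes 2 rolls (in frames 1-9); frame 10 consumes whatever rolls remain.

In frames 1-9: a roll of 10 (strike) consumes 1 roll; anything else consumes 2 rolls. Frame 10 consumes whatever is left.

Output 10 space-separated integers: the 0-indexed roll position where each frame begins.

Answer: 0 2 4 6 8 10 12 14 15 17

Derivation:
Frame 1 starts at roll index 0: rolls=3,5 (sum=8), consumes 2 rolls
Frame 2 starts at roll index 2: rolls=2,3 (sum=5), consumes 2 rolls
Frame 3 starts at roll index 4: rolls=9,0 (sum=9), consumes 2 rolls
Frame 4 starts at roll index 6: rolls=2,7 (sum=9), consumes 2 rolls
Frame 5 starts at roll index 8: rolls=9,0 (sum=9), consumes 2 rolls
Frame 6 starts at roll index 10: rolls=3,3 (sum=6), consumes 2 rolls
Frame 7 starts at roll index 12: rolls=5,2 (sum=7), consumes 2 rolls
Frame 8 starts at roll index 14: roll=10 (strike), consumes 1 roll
Frame 9 starts at roll index 15: rolls=1,9 (sum=10), consumes 2 rolls
Frame 10 starts at roll index 17: 3 remaining rolls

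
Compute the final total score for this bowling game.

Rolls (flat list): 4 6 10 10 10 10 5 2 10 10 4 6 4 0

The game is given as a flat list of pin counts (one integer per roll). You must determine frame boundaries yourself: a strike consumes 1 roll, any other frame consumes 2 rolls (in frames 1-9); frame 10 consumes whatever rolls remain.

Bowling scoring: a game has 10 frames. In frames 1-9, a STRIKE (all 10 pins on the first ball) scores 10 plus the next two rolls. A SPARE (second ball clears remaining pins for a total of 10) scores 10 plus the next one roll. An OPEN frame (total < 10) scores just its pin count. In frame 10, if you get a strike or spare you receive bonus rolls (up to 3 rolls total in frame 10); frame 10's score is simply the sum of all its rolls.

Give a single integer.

Frame 1: SPARE (4+6=10). 10 + next roll (10) = 20. Cumulative: 20
Frame 2: STRIKE. 10 + next two rolls (10+10) = 30. Cumulative: 50
Frame 3: STRIKE. 10 + next two rolls (10+10) = 30. Cumulative: 80
Frame 4: STRIKE. 10 + next two rolls (10+5) = 25. Cumulative: 105
Frame 5: STRIKE. 10 + next two rolls (5+2) = 17. Cumulative: 122
Frame 6: OPEN (5+2=7). Cumulative: 129
Frame 7: STRIKE. 10 + next two rolls (10+4) = 24. Cumulative: 153
Frame 8: STRIKE. 10 + next two rolls (4+6) = 20. Cumulative: 173
Frame 9: SPARE (4+6=10). 10 + next roll (4) = 14. Cumulative: 187
Frame 10: OPEN. Sum of all frame-10 rolls (4+0) = 4. Cumulative: 191

Answer: 191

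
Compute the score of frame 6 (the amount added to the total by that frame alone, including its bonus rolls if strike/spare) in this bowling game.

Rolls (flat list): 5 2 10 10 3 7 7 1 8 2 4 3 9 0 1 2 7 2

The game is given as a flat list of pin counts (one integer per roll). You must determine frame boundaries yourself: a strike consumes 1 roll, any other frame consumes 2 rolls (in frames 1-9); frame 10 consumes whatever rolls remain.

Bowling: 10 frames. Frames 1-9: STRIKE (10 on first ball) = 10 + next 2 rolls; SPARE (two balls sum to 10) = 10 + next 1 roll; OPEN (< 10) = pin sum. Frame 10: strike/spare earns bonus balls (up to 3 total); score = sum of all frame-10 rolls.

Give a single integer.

Frame 1: OPEN (5+2=7). Cumulative: 7
Frame 2: STRIKE. 10 + next two rolls (10+3) = 23. Cumulative: 30
Frame 3: STRIKE. 10 + next two rolls (3+7) = 20. Cumulative: 50
Frame 4: SPARE (3+7=10). 10 + next roll (7) = 17. Cumulative: 67
Frame 5: OPEN (7+1=8). Cumulative: 75
Frame 6: SPARE (8+2=10). 10 + next roll (4) = 14. Cumulative: 89
Frame 7: OPEN (4+3=7). Cumulative: 96
Frame 8: OPEN (9+0=9). Cumulative: 105

Answer: 14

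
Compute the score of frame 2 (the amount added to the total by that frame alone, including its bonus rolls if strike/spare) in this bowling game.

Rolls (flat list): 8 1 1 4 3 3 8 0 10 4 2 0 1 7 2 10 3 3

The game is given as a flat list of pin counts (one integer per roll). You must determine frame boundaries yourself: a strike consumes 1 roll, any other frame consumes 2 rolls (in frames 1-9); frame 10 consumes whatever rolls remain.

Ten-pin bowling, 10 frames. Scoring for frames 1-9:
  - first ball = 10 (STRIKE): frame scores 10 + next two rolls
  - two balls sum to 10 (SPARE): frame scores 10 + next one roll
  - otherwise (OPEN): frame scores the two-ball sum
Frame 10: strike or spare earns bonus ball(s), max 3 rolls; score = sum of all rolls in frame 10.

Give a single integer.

Answer: 5

Derivation:
Frame 1: OPEN (8+1=9). Cumulative: 9
Frame 2: OPEN (1+4=5). Cumulative: 14
Frame 3: OPEN (3+3=6). Cumulative: 20
Frame 4: OPEN (8+0=8). Cumulative: 28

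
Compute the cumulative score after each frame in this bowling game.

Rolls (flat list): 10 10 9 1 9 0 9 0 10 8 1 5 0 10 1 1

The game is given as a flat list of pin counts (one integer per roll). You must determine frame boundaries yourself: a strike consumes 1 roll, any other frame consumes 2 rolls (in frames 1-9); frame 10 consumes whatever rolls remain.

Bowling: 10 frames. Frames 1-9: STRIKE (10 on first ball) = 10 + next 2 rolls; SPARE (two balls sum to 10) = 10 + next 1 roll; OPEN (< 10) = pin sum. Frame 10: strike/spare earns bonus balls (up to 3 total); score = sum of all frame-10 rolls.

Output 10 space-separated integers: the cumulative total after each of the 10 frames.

Frame 1: STRIKE. 10 + next two rolls (10+9) = 29. Cumulative: 29
Frame 2: STRIKE. 10 + next two rolls (9+1) = 20. Cumulative: 49
Frame 3: SPARE (9+1=10). 10 + next roll (9) = 19. Cumulative: 68
Frame 4: OPEN (9+0=9). Cumulative: 77
Frame 5: OPEN (9+0=9). Cumulative: 86
Frame 6: STRIKE. 10 + next two rolls (8+1) = 19. Cumulative: 105
Frame 7: OPEN (8+1=9). Cumulative: 114
Frame 8: OPEN (5+0=5). Cumulative: 119
Frame 9: STRIKE. 10 + next two rolls (1+1) = 12. Cumulative: 131
Frame 10: OPEN. Sum of all frame-10 rolls (1+1) = 2. Cumulative: 133

Answer: 29 49 68 77 86 105 114 119 131 133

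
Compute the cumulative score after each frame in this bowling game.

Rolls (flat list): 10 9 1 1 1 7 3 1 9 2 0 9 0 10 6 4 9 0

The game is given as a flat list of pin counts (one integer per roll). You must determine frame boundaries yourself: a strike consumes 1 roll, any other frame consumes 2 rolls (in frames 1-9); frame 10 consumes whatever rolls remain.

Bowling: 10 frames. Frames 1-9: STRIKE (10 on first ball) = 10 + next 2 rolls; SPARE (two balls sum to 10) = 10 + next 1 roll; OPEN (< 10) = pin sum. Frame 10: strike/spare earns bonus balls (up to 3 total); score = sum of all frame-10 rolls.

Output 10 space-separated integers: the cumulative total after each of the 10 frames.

Answer: 20 31 33 44 56 58 67 87 106 115

Derivation:
Frame 1: STRIKE. 10 + next two rolls (9+1) = 20. Cumulative: 20
Frame 2: SPARE (9+1=10). 10 + next roll (1) = 11. Cumulative: 31
Frame 3: OPEN (1+1=2). Cumulative: 33
Frame 4: SPARE (7+3=10). 10 + next roll (1) = 11. Cumulative: 44
Frame 5: SPARE (1+9=10). 10 + next roll (2) = 12. Cumulative: 56
Frame 6: OPEN (2+0=2). Cumulative: 58
Frame 7: OPEN (9+0=9). Cumulative: 67
Frame 8: STRIKE. 10 + next two rolls (6+4) = 20. Cumulative: 87
Frame 9: SPARE (6+4=10). 10 + next roll (9) = 19. Cumulative: 106
Frame 10: OPEN. Sum of all frame-10 rolls (9+0) = 9. Cumulative: 115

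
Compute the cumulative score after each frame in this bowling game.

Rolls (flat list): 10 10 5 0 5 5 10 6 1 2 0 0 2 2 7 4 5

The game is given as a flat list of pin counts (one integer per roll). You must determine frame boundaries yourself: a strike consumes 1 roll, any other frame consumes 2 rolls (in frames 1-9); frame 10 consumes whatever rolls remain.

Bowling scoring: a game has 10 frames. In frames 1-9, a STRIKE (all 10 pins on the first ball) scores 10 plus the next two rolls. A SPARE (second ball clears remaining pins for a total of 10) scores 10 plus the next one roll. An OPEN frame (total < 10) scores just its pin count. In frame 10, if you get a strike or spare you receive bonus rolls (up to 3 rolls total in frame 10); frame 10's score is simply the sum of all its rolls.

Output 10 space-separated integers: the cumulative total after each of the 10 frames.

Frame 1: STRIKE. 10 + next two rolls (10+5) = 25. Cumulative: 25
Frame 2: STRIKE. 10 + next two rolls (5+0) = 15. Cumulative: 40
Frame 3: OPEN (5+0=5). Cumulative: 45
Frame 4: SPARE (5+5=10). 10 + next roll (10) = 20. Cumulative: 65
Frame 5: STRIKE. 10 + next two rolls (6+1) = 17. Cumulative: 82
Frame 6: OPEN (6+1=7). Cumulative: 89
Frame 7: OPEN (2+0=2). Cumulative: 91
Frame 8: OPEN (0+2=2). Cumulative: 93
Frame 9: OPEN (2+7=9). Cumulative: 102
Frame 10: OPEN. Sum of all frame-10 rolls (4+5) = 9. Cumulative: 111

Answer: 25 40 45 65 82 89 91 93 102 111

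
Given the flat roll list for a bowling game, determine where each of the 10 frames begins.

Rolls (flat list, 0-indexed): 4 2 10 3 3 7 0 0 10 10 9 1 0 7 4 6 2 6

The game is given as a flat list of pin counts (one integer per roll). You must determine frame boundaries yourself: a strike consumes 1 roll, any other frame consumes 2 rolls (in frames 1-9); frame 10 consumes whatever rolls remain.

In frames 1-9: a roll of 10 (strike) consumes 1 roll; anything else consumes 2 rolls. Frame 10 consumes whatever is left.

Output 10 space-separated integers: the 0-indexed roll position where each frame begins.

Answer: 0 2 3 5 7 9 10 12 14 16

Derivation:
Frame 1 starts at roll index 0: rolls=4,2 (sum=6), consumes 2 rolls
Frame 2 starts at roll index 2: roll=10 (strike), consumes 1 roll
Frame 3 starts at roll index 3: rolls=3,3 (sum=6), consumes 2 rolls
Frame 4 starts at roll index 5: rolls=7,0 (sum=7), consumes 2 rolls
Frame 5 starts at roll index 7: rolls=0,10 (sum=10), consumes 2 rolls
Frame 6 starts at roll index 9: roll=10 (strike), consumes 1 roll
Frame 7 starts at roll index 10: rolls=9,1 (sum=10), consumes 2 rolls
Frame 8 starts at roll index 12: rolls=0,7 (sum=7), consumes 2 rolls
Frame 9 starts at roll index 14: rolls=4,6 (sum=10), consumes 2 rolls
Frame 10 starts at roll index 16: 2 remaining rolls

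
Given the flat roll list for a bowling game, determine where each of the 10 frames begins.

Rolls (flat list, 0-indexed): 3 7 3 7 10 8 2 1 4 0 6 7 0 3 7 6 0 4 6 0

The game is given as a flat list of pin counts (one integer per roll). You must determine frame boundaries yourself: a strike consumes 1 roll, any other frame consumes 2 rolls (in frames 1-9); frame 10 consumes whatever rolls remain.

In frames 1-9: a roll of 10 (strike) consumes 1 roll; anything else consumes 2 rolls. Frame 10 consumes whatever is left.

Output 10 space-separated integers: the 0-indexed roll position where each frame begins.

Answer: 0 2 4 5 7 9 11 13 15 17

Derivation:
Frame 1 starts at roll index 0: rolls=3,7 (sum=10), consumes 2 rolls
Frame 2 starts at roll index 2: rolls=3,7 (sum=10), consumes 2 rolls
Frame 3 starts at roll index 4: roll=10 (strike), consumes 1 roll
Frame 4 starts at roll index 5: rolls=8,2 (sum=10), consumes 2 rolls
Frame 5 starts at roll index 7: rolls=1,4 (sum=5), consumes 2 rolls
Frame 6 starts at roll index 9: rolls=0,6 (sum=6), consumes 2 rolls
Frame 7 starts at roll index 11: rolls=7,0 (sum=7), consumes 2 rolls
Frame 8 starts at roll index 13: rolls=3,7 (sum=10), consumes 2 rolls
Frame 9 starts at roll index 15: rolls=6,0 (sum=6), consumes 2 rolls
Frame 10 starts at roll index 17: 3 remaining rolls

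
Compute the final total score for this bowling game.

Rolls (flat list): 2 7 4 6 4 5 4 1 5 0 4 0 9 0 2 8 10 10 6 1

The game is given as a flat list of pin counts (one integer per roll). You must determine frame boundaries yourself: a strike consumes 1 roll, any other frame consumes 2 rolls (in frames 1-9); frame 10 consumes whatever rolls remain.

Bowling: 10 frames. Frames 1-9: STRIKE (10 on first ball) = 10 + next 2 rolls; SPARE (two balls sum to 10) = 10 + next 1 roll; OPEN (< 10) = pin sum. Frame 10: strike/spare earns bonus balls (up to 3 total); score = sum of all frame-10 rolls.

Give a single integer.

Answer: 118

Derivation:
Frame 1: OPEN (2+7=9). Cumulative: 9
Frame 2: SPARE (4+6=10). 10 + next roll (4) = 14. Cumulative: 23
Frame 3: OPEN (4+5=9). Cumulative: 32
Frame 4: OPEN (4+1=5). Cumulative: 37
Frame 5: OPEN (5+0=5). Cumulative: 42
Frame 6: OPEN (4+0=4). Cumulative: 46
Frame 7: OPEN (9+0=9). Cumulative: 55
Frame 8: SPARE (2+8=10). 10 + next roll (10) = 20. Cumulative: 75
Frame 9: STRIKE. 10 + next two rolls (10+6) = 26. Cumulative: 101
Frame 10: STRIKE. Sum of all frame-10 rolls (10+6+1) = 17. Cumulative: 118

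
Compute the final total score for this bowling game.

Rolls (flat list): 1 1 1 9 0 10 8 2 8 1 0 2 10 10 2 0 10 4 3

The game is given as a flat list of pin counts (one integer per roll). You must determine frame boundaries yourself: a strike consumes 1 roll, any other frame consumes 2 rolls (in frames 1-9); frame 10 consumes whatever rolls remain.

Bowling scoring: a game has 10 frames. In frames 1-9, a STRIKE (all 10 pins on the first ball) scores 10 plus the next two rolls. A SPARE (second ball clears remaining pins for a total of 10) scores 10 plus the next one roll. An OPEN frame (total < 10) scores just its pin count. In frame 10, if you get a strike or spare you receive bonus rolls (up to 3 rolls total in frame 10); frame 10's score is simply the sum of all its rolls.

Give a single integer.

Answer: 112

Derivation:
Frame 1: OPEN (1+1=2). Cumulative: 2
Frame 2: SPARE (1+9=10). 10 + next roll (0) = 10. Cumulative: 12
Frame 3: SPARE (0+10=10). 10 + next roll (8) = 18. Cumulative: 30
Frame 4: SPARE (8+2=10). 10 + next roll (8) = 18. Cumulative: 48
Frame 5: OPEN (8+1=9). Cumulative: 57
Frame 6: OPEN (0+2=2). Cumulative: 59
Frame 7: STRIKE. 10 + next two rolls (10+2) = 22. Cumulative: 81
Frame 8: STRIKE. 10 + next two rolls (2+0) = 12. Cumulative: 93
Frame 9: OPEN (2+0=2). Cumulative: 95
Frame 10: STRIKE. Sum of all frame-10 rolls (10+4+3) = 17. Cumulative: 112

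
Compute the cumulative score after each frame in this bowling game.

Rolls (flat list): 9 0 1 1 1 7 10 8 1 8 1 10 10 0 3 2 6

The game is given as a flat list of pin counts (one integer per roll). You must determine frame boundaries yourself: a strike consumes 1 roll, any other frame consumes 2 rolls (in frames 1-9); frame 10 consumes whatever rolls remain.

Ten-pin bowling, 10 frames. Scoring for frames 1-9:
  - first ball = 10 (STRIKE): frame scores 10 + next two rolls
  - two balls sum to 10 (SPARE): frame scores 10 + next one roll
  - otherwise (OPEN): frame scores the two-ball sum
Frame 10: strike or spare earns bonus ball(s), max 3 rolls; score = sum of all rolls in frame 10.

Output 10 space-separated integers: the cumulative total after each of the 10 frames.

Answer: 9 11 19 38 47 56 76 89 92 100

Derivation:
Frame 1: OPEN (9+0=9). Cumulative: 9
Frame 2: OPEN (1+1=2). Cumulative: 11
Frame 3: OPEN (1+7=8). Cumulative: 19
Frame 4: STRIKE. 10 + next two rolls (8+1) = 19. Cumulative: 38
Frame 5: OPEN (8+1=9). Cumulative: 47
Frame 6: OPEN (8+1=9). Cumulative: 56
Frame 7: STRIKE. 10 + next two rolls (10+0) = 20. Cumulative: 76
Frame 8: STRIKE. 10 + next two rolls (0+3) = 13. Cumulative: 89
Frame 9: OPEN (0+3=3). Cumulative: 92
Frame 10: OPEN. Sum of all frame-10 rolls (2+6) = 8. Cumulative: 100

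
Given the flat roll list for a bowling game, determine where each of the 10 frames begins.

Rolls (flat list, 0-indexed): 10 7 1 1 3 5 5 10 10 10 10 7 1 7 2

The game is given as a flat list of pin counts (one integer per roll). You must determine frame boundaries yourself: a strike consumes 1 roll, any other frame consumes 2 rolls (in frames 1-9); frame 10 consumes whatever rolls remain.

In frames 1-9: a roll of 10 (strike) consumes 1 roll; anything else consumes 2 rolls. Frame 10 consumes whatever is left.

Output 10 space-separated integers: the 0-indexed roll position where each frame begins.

Answer: 0 1 3 5 7 8 9 10 11 13

Derivation:
Frame 1 starts at roll index 0: roll=10 (strike), consumes 1 roll
Frame 2 starts at roll index 1: rolls=7,1 (sum=8), consumes 2 rolls
Frame 3 starts at roll index 3: rolls=1,3 (sum=4), consumes 2 rolls
Frame 4 starts at roll index 5: rolls=5,5 (sum=10), consumes 2 rolls
Frame 5 starts at roll index 7: roll=10 (strike), consumes 1 roll
Frame 6 starts at roll index 8: roll=10 (strike), consumes 1 roll
Frame 7 starts at roll index 9: roll=10 (strike), consumes 1 roll
Frame 8 starts at roll index 10: roll=10 (strike), consumes 1 roll
Frame 9 starts at roll index 11: rolls=7,1 (sum=8), consumes 2 rolls
Frame 10 starts at roll index 13: 2 remaining rolls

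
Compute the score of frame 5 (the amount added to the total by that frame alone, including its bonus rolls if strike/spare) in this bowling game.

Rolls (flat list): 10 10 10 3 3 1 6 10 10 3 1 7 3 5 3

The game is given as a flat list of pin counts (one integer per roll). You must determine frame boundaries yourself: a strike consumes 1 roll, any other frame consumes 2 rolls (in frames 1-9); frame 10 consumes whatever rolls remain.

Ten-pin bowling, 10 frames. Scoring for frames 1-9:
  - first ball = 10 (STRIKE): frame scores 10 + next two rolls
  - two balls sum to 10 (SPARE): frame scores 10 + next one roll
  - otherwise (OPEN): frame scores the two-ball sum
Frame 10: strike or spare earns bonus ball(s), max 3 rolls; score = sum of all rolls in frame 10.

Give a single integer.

Answer: 7

Derivation:
Frame 1: STRIKE. 10 + next two rolls (10+10) = 30. Cumulative: 30
Frame 2: STRIKE. 10 + next two rolls (10+3) = 23. Cumulative: 53
Frame 3: STRIKE. 10 + next two rolls (3+3) = 16. Cumulative: 69
Frame 4: OPEN (3+3=6). Cumulative: 75
Frame 5: OPEN (1+6=7). Cumulative: 82
Frame 6: STRIKE. 10 + next two rolls (10+3) = 23. Cumulative: 105
Frame 7: STRIKE. 10 + next two rolls (3+1) = 14. Cumulative: 119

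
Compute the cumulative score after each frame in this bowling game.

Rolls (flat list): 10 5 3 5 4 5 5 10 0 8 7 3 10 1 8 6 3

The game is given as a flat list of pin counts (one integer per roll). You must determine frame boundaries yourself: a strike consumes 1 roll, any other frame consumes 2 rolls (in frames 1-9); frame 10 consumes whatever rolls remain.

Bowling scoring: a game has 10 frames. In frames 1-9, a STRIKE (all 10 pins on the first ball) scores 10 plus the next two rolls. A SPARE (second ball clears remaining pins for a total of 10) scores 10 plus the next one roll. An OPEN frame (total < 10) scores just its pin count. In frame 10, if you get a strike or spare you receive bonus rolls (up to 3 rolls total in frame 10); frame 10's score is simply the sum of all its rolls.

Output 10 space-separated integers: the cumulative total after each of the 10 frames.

Answer: 18 26 35 55 73 81 101 120 129 138

Derivation:
Frame 1: STRIKE. 10 + next two rolls (5+3) = 18. Cumulative: 18
Frame 2: OPEN (5+3=8). Cumulative: 26
Frame 3: OPEN (5+4=9). Cumulative: 35
Frame 4: SPARE (5+5=10). 10 + next roll (10) = 20. Cumulative: 55
Frame 5: STRIKE. 10 + next two rolls (0+8) = 18. Cumulative: 73
Frame 6: OPEN (0+8=8). Cumulative: 81
Frame 7: SPARE (7+3=10). 10 + next roll (10) = 20. Cumulative: 101
Frame 8: STRIKE. 10 + next two rolls (1+8) = 19. Cumulative: 120
Frame 9: OPEN (1+8=9). Cumulative: 129
Frame 10: OPEN. Sum of all frame-10 rolls (6+3) = 9. Cumulative: 138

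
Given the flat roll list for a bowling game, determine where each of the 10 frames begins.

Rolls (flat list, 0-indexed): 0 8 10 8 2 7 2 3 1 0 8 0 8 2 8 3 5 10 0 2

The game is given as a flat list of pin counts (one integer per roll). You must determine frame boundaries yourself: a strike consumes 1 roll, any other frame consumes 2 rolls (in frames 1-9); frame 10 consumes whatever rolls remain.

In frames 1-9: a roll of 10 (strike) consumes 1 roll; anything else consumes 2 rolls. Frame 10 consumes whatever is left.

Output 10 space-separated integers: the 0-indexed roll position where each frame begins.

Answer: 0 2 3 5 7 9 11 13 15 17

Derivation:
Frame 1 starts at roll index 0: rolls=0,8 (sum=8), consumes 2 rolls
Frame 2 starts at roll index 2: roll=10 (strike), consumes 1 roll
Frame 3 starts at roll index 3: rolls=8,2 (sum=10), consumes 2 rolls
Frame 4 starts at roll index 5: rolls=7,2 (sum=9), consumes 2 rolls
Frame 5 starts at roll index 7: rolls=3,1 (sum=4), consumes 2 rolls
Frame 6 starts at roll index 9: rolls=0,8 (sum=8), consumes 2 rolls
Frame 7 starts at roll index 11: rolls=0,8 (sum=8), consumes 2 rolls
Frame 8 starts at roll index 13: rolls=2,8 (sum=10), consumes 2 rolls
Frame 9 starts at roll index 15: rolls=3,5 (sum=8), consumes 2 rolls
Frame 10 starts at roll index 17: 3 remaining rolls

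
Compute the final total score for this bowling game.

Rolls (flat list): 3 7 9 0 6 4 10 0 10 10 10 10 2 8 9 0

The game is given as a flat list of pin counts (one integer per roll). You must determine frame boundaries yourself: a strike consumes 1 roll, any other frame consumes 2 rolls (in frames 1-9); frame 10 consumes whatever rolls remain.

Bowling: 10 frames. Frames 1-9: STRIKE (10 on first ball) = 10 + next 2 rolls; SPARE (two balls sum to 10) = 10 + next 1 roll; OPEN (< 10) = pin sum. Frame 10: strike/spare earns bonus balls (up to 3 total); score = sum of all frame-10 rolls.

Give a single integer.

Frame 1: SPARE (3+7=10). 10 + next roll (9) = 19. Cumulative: 19
Frame 2: OPEN (9+0=9). Cumulative: 28
Frame 3: SPARE (6+4=10). 10 + next roll (10) = 20. Cumulative: 48
Frame 4: STRIKE. 10 + next two rolls (0+10) = 20. Cumulative: 68
Frame 5: SPARE (0+10=10). 10 + next roll (10) = 20. Cumulative: 88
Frame 6: STRIKE. 10 + next two rolls (10+10) = 30. Cumulative: 118
Frame 7: STRIKE. 10 + next two rolls (10+2) = 22. Cumulative: 140
Frame 8: STRIKE. 10 + next two rolls (2+8) = 20. Cumulative: 160
Frame 9: SPARE (2+8=10). 10 + next roll (9) = 19. Cumulative: 179
Frame 10: OPEN. Sum of all frame-10 rolls (9+0) = 9. Cumulative: 188

Answer: 188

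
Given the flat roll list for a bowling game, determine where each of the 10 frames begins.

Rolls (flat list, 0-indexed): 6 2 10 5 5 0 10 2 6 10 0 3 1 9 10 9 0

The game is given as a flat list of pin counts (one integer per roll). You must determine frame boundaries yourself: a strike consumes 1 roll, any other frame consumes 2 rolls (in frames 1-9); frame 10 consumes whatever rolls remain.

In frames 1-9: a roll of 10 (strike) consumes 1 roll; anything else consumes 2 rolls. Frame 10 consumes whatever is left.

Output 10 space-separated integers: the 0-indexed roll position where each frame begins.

Answer: 0 2 3 5 7 9 10 12 14 15

Derivation:
Frame 1 starts at roll index 0: rolls=6,2 (sum=8), consumes 2 rolls
Frame 2 starts at roll index 2: roll=10 (strike), consumes 1 roll
Frame 3 starts at roll index 3: rolls=5,5 (sum=10), consumes 2 rolls
Frame 4 starts at roll index 5: rolls=0,10 (sum=10), consumes 2 rolls
Frame 5 starts at roll index 7: rolls=2,6 (sum=8), consumes 2 rolls
Frame 6 starts at roll index 9: roll=10 (strike), consumes 1 roll
Frame 7 starts at roll index 10: rolls=0,3 (sum=3), consumes 2 rolls
Frame 8 starts at roll index 12: rolls=1,9 (sum=10), consumes 2 rolls
Frame 9 starts at roll index 14: roll=10 (strike), consumes 1 roll
Frame 10 starts at roll index 15: 2 remaining rolls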